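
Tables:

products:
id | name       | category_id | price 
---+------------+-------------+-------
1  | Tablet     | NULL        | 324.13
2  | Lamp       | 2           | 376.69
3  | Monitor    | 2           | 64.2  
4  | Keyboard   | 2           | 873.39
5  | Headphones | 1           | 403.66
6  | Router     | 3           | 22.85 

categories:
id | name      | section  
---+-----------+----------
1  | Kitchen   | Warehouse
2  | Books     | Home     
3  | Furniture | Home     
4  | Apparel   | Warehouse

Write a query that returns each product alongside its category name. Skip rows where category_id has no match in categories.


INNER JOIN keeps only products rows whose category_id matches an id in categories. Walk through each product:
  - product 1 (Tablet): category_id=NULL, no match -> dropped
  - product 2 (Lamp): category_id=2 -> matches Books
  - product 3 (Monitor): category_id=2 -> matches Books
  - product 4 (Keyboard): category_id=2 -> matches Books
  - product 5 (Headphones): category_id=1 -> matches Kitchen
  - product 6 (Router): category_id=3 -> matches Furniture
So 1 of 6 rows is dropped.

SQL:
SELECT a.name, b.name AS category
FROM products a
INNER JOIN categories b ON a.category_id = b.id

Result:
name       | category 
-----------+----------
Lamp       | Books    
Monitor    | Books    
Keyboard   | Books    
Headphones | Kitchen  
Router     | Furniture


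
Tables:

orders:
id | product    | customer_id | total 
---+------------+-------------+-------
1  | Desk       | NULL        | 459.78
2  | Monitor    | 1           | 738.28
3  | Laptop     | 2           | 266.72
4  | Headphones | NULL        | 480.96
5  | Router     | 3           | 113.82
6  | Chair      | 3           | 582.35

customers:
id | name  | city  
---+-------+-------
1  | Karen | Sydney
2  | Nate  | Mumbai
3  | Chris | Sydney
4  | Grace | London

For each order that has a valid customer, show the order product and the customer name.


INNER JOIN keeps only orders rows whose customer_id matches an id in customers. Walk through each order:
  - order 1 (Desk): customer_id=NULL, no match -> dropped
  - order 2 (Monitor): customer_id=1 -> matches Karen
  - order 3 (Laptop): customer_id=2 -> matches Nate
  - order 4 (Headphones): customer_id=NULL, no match -> dropped
  - order 5 (Router): customer_id=3 -> matches Chris
  - order 6 (Chair): customer_id=3 -> matches Chris
So 2 of 6 rows are dropped.

SQL:
SELECT a.product, b.name AS customer
FROM orders a
INNER JOIN customers b ON a.customer_id = b.id

Result:
product | customer
--------+---------
Monitor | Karen   
Laptop  | Nate    
Router  | Chris   
Chair   | Chris   


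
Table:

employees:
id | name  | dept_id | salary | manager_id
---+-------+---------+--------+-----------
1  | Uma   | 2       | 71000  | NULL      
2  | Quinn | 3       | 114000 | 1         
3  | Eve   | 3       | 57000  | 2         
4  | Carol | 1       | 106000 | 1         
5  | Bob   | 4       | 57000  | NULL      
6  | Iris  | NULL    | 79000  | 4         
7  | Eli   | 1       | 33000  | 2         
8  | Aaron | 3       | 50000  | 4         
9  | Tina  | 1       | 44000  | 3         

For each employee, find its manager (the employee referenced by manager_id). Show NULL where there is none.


This is a self-join: employees is joined to a second copy of itself, matching each row's manager_id to another row's id. Use LEFT JOIN so rows with manager_id=NULL are kept.
  - employee 1 (Uma): manager_id=NULL -> NULL
  - employee 2 (Quinn): manager_id=1 -> Uma
  - employee 3 (Eve): manager_id=2 -> Quinn
  - employee 4 (Carol): manager_id=1 -> Uma
  - employee 5 (Bob): manager_id=NULL -> NULL
  - employee 6 (Iris): manager_id=4 -> Carol
  - employee 7 (Eli): manager_id=2 -> Quinn
  - employee 8 (Aaron): manager_id=4 -> Carol
  - employee 9 (Tina): manager_id=3 -> Eve

SQL:
SELECT a.name AS item, b.name AS manager
FROM employees a
LEFT JOIN employees b ON a.manager_id = b.id

Result:
item  | manager
------+--------
Uma   | NULL   
Quinn | Uma    
Eve   | Quinn  
Carol | Uma    
Bob   | NULL   
Iris  | Carol  
Eli   | Quinn  
Aaron | Carol  
Tina  | Eve    


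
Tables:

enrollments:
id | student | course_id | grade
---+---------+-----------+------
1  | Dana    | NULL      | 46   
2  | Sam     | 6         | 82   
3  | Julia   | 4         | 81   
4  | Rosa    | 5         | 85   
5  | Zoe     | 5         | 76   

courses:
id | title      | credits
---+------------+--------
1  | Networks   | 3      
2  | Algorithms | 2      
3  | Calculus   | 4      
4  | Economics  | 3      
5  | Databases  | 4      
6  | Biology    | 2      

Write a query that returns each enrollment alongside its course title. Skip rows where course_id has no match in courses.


INNER JOIN keeps only enrollments rows whose course_id matches an id in courses. Walk through each enrollment:
  - enrollment 1 (Dana): course_id=NULL, no match -> dropped
  - enrollment 2 (Sam): course_id=6 -> matches Biology
  - enrollment 3 (Julia): course_id=4 -> matches Economics
  - enrollment 4 (Rosa): course_id=5 -> matches Databases
  - enrollment 5 (Zoe): course_id=5 -> matches Databases
So 1 of 5 rows is dropped.

SQL:
SELECT a.student, b.title AS course
FROM enrollments a
INNER JOIN courses b ON a.course_id = b.id

Result:
student | course   
--------+----------
Sam     | Biology  
Julia   | Economics
Rosa    | Databases
Zoe     | Databases


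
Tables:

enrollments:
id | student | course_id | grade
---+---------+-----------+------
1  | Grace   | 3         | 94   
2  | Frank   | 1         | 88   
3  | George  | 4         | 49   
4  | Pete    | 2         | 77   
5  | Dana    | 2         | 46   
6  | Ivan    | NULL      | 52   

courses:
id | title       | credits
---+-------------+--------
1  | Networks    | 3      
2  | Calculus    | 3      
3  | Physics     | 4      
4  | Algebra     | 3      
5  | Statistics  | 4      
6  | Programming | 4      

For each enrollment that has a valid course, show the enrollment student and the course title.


INNER JOIN keeps only enrollments rows whose course_id matches an id in courses. Walk through each enrollment:
  - enrollment 1 (Grace): course_id=3 -> matches Physics
  - enrollment 2 (Frank): course_id=1 -> matches Networks
  - enrollment 3 (George): course_id=4 -> matches Algebra
  - enrollment 4 (Pete): course_id=2 -> matches Calculus
  - enrollment 5 (Dana): course_id=2 -> matches Calculus
  - enrollment 6 (Ivan): course_id=NULL, no match -> dropped
So 1 of 6 rows is dropped.

SQL:
SELECT a.student, b.title AS course
FROM enrollments a
INNER JOIN courses b ON a.course_id = b.id

Result:
student | course  
--------+---------
Grace   | Physics 
Frank   | Networks
George  | Algebra 
Pete    | Calculus
Dana    | Calculus


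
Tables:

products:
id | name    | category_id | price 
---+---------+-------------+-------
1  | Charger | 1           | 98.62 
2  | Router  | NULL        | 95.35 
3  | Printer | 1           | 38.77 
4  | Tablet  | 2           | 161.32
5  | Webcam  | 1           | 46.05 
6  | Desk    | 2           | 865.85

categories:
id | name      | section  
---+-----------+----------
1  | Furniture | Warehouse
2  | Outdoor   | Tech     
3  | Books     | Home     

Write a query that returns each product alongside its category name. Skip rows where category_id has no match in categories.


INNER JOIN keeps only products rows whose category_id matches an id in categories. Walk through each product:
  - product 1 (Charger): category_id=1 -> matches Furniture
  - product 2 (Router): category_id=NULL, no match -> dropped
  - product 3 (Printer): category_id=1 -> matches Furniture
  - product 4 (Tablet): category_id=2 -> matches Outdoor
  - product 5 (Webcam): category_id=1 -> matches Furniture
  - product 6 (Desk): category_id=2 -> matches Outdoor
So 1 of 6 rows is dropped.

SQL:
SELECT a.name, b.name AS category
FROM products a
INNER JOIN categories b ON a.category_id = b.id

Result:
name    | category 
--------+----------
Charger | Furniture
Printer | Furniture
Tablet  | Outdoor  
Webcam  | Furniture
Desk    | Outdoor  


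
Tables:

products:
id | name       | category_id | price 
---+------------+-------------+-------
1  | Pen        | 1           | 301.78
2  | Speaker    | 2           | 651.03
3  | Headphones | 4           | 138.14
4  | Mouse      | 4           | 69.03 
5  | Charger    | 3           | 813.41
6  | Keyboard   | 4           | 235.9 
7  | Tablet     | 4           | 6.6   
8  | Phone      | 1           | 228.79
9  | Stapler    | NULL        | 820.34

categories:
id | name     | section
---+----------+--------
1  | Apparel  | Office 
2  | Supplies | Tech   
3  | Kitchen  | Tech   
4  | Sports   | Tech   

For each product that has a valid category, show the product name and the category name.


INNER JOIN keeps only products rows whose category_id matches an id in categories. Walk through each product:
  - product 1 (Pen): category_id=1 -> matches Apparel
  - product 2 (Speaker): category_id=2 -> matches Supplies
  - product 3 (Headphones): category_id=4 -> matches Sports
  - product 4 (Mouse): category_id=4 -> matches Sports
  - product 5 (Charger): category_id=3 -> matches Kitchen
  - product 6 (Keyboard): category_id=4 -> matches Sports
  - product 7 (Tablet): category_id=4 -> matches Sports
  - product 8 (Phone): category_id=1 -> matches Apparel
  - product 9 (Stapler): category_id=NULL, no match -> dropped
So 1 of 9 rows is dropped.

SQL:
SELECT a.name, b.name AS category
FROM products a
INNER JOIN categories b ON a.category_id = b.id

Result:
name       | category
-----------+---------
Pen        | Apparel 
Speaker    | Supplies
Headphones | Sports  
Mouse      | Sports  
Charger    | Kitchen 
Keyboard   | Sports  
Tablet     | Sports  
Phone      | Apparel 


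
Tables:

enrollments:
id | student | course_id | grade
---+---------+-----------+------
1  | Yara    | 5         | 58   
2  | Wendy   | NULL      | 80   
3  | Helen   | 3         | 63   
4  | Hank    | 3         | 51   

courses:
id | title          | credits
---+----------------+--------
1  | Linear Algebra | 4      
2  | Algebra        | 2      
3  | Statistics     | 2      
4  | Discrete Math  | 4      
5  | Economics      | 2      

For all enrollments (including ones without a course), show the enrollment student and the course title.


LEFT JOIN keeps every row from enrollments (the left table); where course_id has no match in courses, the course columns become NULL. Walk through each enrollment:
  - enrollment 1 (Yara): course_id=5 -> matches Economics
  - enrollment 2 (Wendy): course_id=NULL, no match -> kept with NULL
  - enrollment 3 (Helen): course_id=3 -> matches Statistics
  - enrollment 4 (Hank): course_id=3 -> matches Statistics
All 4 rows appear; 1 has NULL course.

SQL:
SELECT a.student, b.title AS course
FROM enrollments a
LEFT JOIN courses b ON a.course_id = b.id

Result:
student | course    
--------+-----------
Yara    | Economics 
Wendy   | NULL      
Helen   | Statistics
Hank    | Statistics


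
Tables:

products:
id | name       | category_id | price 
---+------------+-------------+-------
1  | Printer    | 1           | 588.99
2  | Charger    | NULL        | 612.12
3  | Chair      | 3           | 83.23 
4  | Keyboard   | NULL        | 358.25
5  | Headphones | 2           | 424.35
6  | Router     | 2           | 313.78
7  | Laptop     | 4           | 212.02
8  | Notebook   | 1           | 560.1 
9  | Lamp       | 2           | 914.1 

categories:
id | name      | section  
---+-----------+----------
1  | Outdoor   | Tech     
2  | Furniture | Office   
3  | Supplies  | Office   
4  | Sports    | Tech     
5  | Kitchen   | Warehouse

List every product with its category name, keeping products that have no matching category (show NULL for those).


LEFT JOIN keeps every row from products (the left table); where category_id has no match in categories, the category columns become NULL. Walk through each product:
  - product 1 (Printer): category_id=1 -> matches Outdoor
  - product 2 (Charger): category_id=NULL, no match -> kept with NULL
  - product 3 (Chair): category_id=3 -> matches Supplies
  - product 4 (Keyboard): category_id=NULL, no match -> kept with NULL
  - product 5 (Headphones): category_id=2 -> matches Furniture
  - product 6 (Router): category_id=2 -> matches Furniture
  - product 7 (Laptop): category_id=4 -> matches Sports
  - product 8 (Notebook): category_id=1 -> matches Outdoor
  - product 9 (Lamp): category_id=2 -> matches Furniture
All 9 rows appear; 2 have NULL category.

SQL:
SELECT a.name, b.name AS category
FROM products a
LEFT JOIN categories b ON a.category_id = b.id

Result:
name       | category 
-----------+----------
Printer    | Outdoor  
Charger    | NULL     
Chair      | Supplies 
Keyboard   | NULL     
Headphones | Furniture
Router     | Furniture
Laptop     | Sports   
Notebook   | Outdoor  
Lamp       | Furniture


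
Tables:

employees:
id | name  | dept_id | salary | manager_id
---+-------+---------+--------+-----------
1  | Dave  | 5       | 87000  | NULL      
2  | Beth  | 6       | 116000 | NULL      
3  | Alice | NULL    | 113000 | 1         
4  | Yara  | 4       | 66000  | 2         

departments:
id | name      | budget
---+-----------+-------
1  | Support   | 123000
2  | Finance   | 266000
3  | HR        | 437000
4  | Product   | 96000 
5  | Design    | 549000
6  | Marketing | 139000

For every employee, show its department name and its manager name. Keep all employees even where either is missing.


Two LEFT JOINs from the same base table employees: one to departments via dept_id, one to employees itself via manager_id. Both are LEFT so every employee is preserved.
Match against departments:
  - employee 1 (Dave): dept_id=5 -> matches Design
  - employee 2 (Beth): dept_id=6 -> matches Marketing
  - employee 3 (Alice): dept_id=NULL, no match -> kept with NULL
  - employee 4 (Yara): dept_id=4 -> matches Product
Match against employees (self):
  - employee 1 (Dave): manager_id=NULL -> NULL
  - employee 2 (Beth): manager_id=NULL -> NULL
  - employee 3 (Alice): manager_id=1 -> Dave
  - employee 4 (Yara): manager_id=2 -> Beth

SQL:
SELECT a.name, b.name AS department, c.name AS manager
FROM employees a
LEFT JOIN departments b ON a.dept_id = b.id
LEFT JOIN employees c ON a.manager_id = c.id

Result:
name  | department | manager
------+------------+--------
Dave  | Design     | NULL   
Beth  | Marketing  | NULL   
Alice | NULL       | Dave   
Yara  | Product    | Beth   


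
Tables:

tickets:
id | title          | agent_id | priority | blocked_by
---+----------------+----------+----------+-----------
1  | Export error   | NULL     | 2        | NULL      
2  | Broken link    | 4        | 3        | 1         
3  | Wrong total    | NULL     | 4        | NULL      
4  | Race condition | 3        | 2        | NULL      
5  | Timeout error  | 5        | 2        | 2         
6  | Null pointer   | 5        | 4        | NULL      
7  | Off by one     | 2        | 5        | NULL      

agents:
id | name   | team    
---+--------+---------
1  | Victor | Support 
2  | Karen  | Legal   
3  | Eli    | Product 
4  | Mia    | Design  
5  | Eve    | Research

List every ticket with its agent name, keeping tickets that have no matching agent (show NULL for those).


LEFT JOIN keeps every row from tickets (the left table); where agent_id has no match in agents, the agent columns become NULL. Walk through each ticket:
  - ticket 1 (Export error): agent_id=NULL, no match -> kept with NULL
  - ticket 2 (Broken link): agent_id=4 -> matches Mia
  - ticket 3 (Wrong total): agent_id=NULL, no match -> kept with NULL
  - ticket 4 (Race condition): agent_id=3 -> matches Eli
  - ticket 5 (Timeout error): agent_id=5 -> matches Eve
  - ticket 6 (Null pointer): agent_id=5 -> matches Eve
  - ticket 7 (Off by one): agent_id=2 -> matches Karen
All 7 rows appear; 2 have NULL agent.

SQL:
SELECT a.title, b.name AS agent
FROM tickets a
LEFT JOIN agents b ON a.agent_id = b.id

Result:
title          | agent
---------------+------
Export error   | NULL 
Broken link    | Mia  
Wrong total    | NULL 
Race condition | Eli  
Timeout error  | Eve  
Null pointer   | Eve  
Off by one     | Karen


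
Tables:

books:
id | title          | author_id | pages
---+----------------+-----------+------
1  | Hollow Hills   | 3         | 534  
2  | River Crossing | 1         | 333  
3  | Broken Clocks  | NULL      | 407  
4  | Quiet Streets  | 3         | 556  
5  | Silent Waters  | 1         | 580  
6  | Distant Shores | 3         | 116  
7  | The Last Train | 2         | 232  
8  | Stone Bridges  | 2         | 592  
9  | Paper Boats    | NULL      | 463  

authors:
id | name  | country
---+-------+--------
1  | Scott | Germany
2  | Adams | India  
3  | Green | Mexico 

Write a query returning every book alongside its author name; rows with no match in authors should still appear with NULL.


LEFT JOIN keeps every row from books (the left table); where author_id has no match in authors, the author columns become NULL. Walk through each book:
  - book 1 (Hollow Hills): author_id=3 -> matches Green
  - book 2 (River Crossing): author_id=1 -> matches Scott
  - book 3 (Broken Clocks): author_id=NULL, no match -> kept with NULL
  - book 4 (Quiet Streets): author_id=3 -> matches Green
  - book 5 (Silent Waters): author_id=1 -> matches Scott
  - book 6 (Distant Shores): author_id=3 -> matches Green
  - book 7 (The Last Train): author_id=2 -> matches Adams
  - book 8 (Stone Bridges): author_id=2 -> matches Adams
  - book 9 (Paper Boats): author_id=NULL, no match -> kept with NULL
All 9 rows appear; 2 have NULL author.

SQL:
SELECT a.title, b.name AS author
FROM books a
LEFT JOIN authors b ON a.author_id = b.id

Result:
title          | author
---------------+-------
Hollow Hills   | Green 
River Crossing | Scott 
Broken Clocks  | NULL  
Quiet Streets  | Green 
Silent Waters  | Scott 
Distant Shores | Green 
The Last Train | Adams 
Stone Bridges  | Adams 
Paper Boats    | NULL  


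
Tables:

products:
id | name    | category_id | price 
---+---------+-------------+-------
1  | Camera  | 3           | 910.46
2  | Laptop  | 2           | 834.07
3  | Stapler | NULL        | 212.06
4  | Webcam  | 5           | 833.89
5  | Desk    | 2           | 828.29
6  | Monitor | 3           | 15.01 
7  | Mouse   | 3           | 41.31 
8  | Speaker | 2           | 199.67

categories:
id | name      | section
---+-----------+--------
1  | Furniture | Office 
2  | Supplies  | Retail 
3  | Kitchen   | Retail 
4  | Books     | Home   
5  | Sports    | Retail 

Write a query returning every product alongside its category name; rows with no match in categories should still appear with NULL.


LEFT JOIN keeps every row from products (the left table); where category_id has no match in categories, the category columns become NULL. Walk through each product:
  - product 1 (Camera): category_id=3 -> matches Kitchen
  - product 2 (Laptop): category_id=2 -> matches Supplies
  - product 3 (Stapler): category_id=NULL, no match -> kept with NULL
  - product 4 (Webcam): category_id=5 -> matches Sports
  - product 5 (Desk): category_id=2 -> matches Supplies
  - product 6 (Monitor): category_id=3 -> matches Kitchen
  - product 7 (Mouse): category_id=3 -> matches Kitchen
  - product 8 (Speaker): category_id=2 -> matches Supplies
All 8 rows appear; 1 has NULL category.

SQL:
SELECT a.name, b.name AS category
FROM products a
LEFT JOIN categories b ON a.category_id = b.id

Result:
name    | category
--------+---------
Camera  | Kitchen 
Laptop  | Supplies
Stapler | NULL    
Webcam  | Sports  
Desk    | Supplies
Monitor | Kitchen 
Mouse   | Kitchen 
Speaker | Supplies


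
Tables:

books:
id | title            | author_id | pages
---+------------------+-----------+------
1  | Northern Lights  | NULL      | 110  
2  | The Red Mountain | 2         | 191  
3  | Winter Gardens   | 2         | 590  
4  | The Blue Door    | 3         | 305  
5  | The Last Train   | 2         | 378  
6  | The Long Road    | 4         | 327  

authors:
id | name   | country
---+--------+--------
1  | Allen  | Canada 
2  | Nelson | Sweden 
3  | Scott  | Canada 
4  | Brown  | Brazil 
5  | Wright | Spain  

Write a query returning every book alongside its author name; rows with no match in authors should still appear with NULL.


LEFT JOIN keeps every row from books (the left table); where author_id has no match in authors, the author columns become NULL. Walk through each book:
  - book 1 (Northern Lights): author_id=NULL, no match -> kept with NULL
  - book 2 (The Red Mountain): author_id=2 -> matches Nelson
  - book 3 (Winter Gardens): author_id=2 -> matches Nelson
  - book 4 (The Blue Door): author_id=3 -> matches Scott
  - book 5 (The Last Train): author_id=2 -> matches Nelson
  - book 6 (The Long Road): author_id=4 -> matches Brown
All 6 rows appear; 1 has NULL author.

SQL:
SELECT a.title, b.name AS author
FROM books a
LEFT JOIN authors b ON a.author_id = b.id

Result:
title            | author
-----------------+-------
Northern Lights  | NULL  
The Red Mountain | Nelson
Winter Gardens   | Nelson
The Blue Door    | Scott 
The Last Train   | Nelson
The Long Road    | Brown 


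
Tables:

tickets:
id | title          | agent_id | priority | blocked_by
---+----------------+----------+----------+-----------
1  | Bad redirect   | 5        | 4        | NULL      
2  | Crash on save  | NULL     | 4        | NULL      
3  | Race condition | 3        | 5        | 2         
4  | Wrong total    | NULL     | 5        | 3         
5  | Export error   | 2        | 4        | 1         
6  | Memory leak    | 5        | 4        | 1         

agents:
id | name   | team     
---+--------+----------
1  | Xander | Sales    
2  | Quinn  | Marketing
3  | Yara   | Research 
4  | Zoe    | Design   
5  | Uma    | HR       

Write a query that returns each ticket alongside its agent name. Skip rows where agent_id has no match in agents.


INNER JOIN keeps only tickets rows whose agent_id matches an id in agents. Walk through each ticket:
  - ticket 1 (Bad redirect): agent_id=5 -> matches Uma
  - ticket 2 (Crash on save): agent_id=NULL, no match -> dropped
  - ticket 3 (Race condition): agent_id=3 -> matches Yara
  - ticket 4 (Wrong total): agent_id=NULL, no match -> dropped
  - ticket 5 (Export error): agent_id=2 -> matches Quinn
  - ticket 6 (Memory leak): agent_id=5 -> matches Uma
So 2 of 6 rows are dropped.

SQL:
SELECT a.title, b.name AS agent
FROM tickets a
INNER JOIN agents b ON a.agent_id = b.id

Result:
title          | agent
---------------+------
Bad redirect   | Uma  
Race condition | Yara 
Export error   | Quinn
Memory leak    | Uma  


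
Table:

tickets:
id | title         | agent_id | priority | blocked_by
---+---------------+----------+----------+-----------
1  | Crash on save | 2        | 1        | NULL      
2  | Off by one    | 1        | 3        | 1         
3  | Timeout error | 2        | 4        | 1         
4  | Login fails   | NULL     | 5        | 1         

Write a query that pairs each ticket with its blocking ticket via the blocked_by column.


This is a self-join: tickets is joined to a second copy of itself, matching each row's blocked_by to another row's id. Use LEFT JOIN so rows with blocked_by=NULL are kept.
  - ticket 1 (Crash on save): blocked_by=NULL -> NULL
  - ticket 2 (Off by one): blocked_by=1 -> Crash on save
  - ticket 3 (Timeout error): blocked_by=1 -> Crash on save
  - ticket 4 (Login fails): blocked_by=1 -> Crash on save

SQL:
SELECT a.title AS item, b.title AS blocked_by
FROM tickets a
LEFT JOIN tickets b ON a.blocked_by = b.id

Result:
item          | blocked_by   
--------------+--------------
Crash on save | NULL         
Off by one    | Crash on save
Timeout error | Crash on save
Login fails   | Crash on save


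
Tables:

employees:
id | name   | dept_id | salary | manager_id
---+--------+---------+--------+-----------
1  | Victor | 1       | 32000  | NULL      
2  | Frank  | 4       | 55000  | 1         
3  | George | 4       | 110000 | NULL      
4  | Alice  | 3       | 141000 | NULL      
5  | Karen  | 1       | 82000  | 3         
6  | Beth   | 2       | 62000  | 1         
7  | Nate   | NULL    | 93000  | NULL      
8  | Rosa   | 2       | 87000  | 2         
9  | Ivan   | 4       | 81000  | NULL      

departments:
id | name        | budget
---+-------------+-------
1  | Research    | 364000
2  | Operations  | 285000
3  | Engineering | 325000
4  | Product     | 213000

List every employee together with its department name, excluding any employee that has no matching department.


INNER JOIN keeps only employees rows whose dept_id matches an id in departments. Walk through each employee:
  - employee 1 (Victor): dept_id=1 -> matches Research
  - employee 2 (Frank): dept_id=4 -> matches Product
  - employee 3 (George): dept_id=4 -> matches Product
  - employee 4 (Alice): dept_id=3 -> matches Engineering
  - employee 5 (Karen): dept_id=1 -> matches Research
  - employee 6 (Beth): dept_id=2 -> matches Operations
  - employee 7 (Nate): dept_id=NULL, no match -> dropped
  - employee 8 (Rosa): dept_id=2 -> matches Operations
  - employee 9 (Ivan): dept_id=4 -> matches Product
So 1 of 9 rows is dropped.

SQL:
SELECT a.name, b.name AS department
FROM employees a
INNER JOIN departments b ON a.dept_id = b.id

Result:
name   | department 
-------+------------
Victor | Research   
Frank  | Product    
George | Product    
Alice  | Engineering
Karen  | Research   
Beth   | Operations 
Rosa   | Operations 
Ivan   | Product    


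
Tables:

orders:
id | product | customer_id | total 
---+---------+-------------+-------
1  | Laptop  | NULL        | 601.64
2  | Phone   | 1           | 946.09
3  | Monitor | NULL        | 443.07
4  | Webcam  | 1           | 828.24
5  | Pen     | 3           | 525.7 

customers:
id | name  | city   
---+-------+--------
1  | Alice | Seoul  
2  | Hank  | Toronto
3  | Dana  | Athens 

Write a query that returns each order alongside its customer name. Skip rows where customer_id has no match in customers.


INNER JOIN keeps only orders rows whose customer_id matches an id in customers. Walk through each order:
  - order 1 (Laptop): customer_id=NULL, no match -> dropped
  - order 2 (Phone): customer_id=1 -> matches Alice
  - order 3 (Monitor): customer_id=NULL, no match -> dropped
  - order 4 (Webcam): customer_id=1 -> matches Alice
  - order 5 (Pen): customer_id=3 -> matches Dana
So 2 of 5 rows are dropped.

SQL:
SELECT a.product, b.name AS customer
FROM orders a
INNER JOIN customers b ON a.customer_id = b.id

Result:
product | customer
--------+---------
Phone   | Alice   
Webcam  | Alice   
Pen     | Dana    


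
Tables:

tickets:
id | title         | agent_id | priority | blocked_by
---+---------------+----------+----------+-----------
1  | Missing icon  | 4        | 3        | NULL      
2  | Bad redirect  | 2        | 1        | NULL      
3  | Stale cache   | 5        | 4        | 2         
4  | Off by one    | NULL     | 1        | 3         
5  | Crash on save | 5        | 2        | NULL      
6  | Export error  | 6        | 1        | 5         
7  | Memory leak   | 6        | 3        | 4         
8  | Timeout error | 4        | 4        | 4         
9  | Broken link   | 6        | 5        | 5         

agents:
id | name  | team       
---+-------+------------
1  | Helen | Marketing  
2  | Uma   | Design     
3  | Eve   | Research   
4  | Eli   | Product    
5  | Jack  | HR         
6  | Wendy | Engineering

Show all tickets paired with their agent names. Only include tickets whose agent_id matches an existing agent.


INNER JOIN keeps only tickets rows whose agent_id matches an id in agents. Walk through each ticket:
  - ticket 1 (Missing icon): agent_id=4 -> matches Eli
  - ticket 2 (Bad redirect): agent_id=2 -> matches Uma
  - ticket 3 (Stale cache): agent_id=5 -> matches Jack
  - ticket 4 (Off by one): agent_id=NULL, no match -> dropped
  - ticket 5 (Crash on save): agent_id=5 -> matches Jack
  - ticket 6 (Export error): agent_id=6 -> matches Wendy
  - ticket 7 (Memory leak): agent_id=6 -> matches Wendy
  - ticket 8 (Timeout error): agent_id=4 -> matches Eli
  - ticket 9 (Broken link): agent_id=6 -> matches Wendy
So 1 of 9 rows is dropped.

SQL:
SELECT a.title, b.name AS agent
FROM tickets a
INNER JOIN agents b ON a.agent_id = b.id

Result:
title         | agent
--------------+------
Missing icon  | Eli  
Bad redirect  | Uma  
Stale cache   | Jack 
Crash on save | Jack 
Export error  | Wendy
Memory leak   | Wendy
Timeout error | Eli  
Broken link   | Wendy


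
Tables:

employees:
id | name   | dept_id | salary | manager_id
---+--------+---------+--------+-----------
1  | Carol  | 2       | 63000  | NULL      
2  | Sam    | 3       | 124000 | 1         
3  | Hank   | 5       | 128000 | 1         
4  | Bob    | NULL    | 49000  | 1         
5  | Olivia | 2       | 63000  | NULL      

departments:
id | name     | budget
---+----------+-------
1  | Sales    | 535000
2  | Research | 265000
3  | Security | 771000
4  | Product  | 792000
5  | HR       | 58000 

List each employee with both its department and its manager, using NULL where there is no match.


Two LEFT JOINs from the same base table employees: one to departments via dept_id, one to employees itself via manager_id. Both are LEFT so every employee is preserved.
Match against departments:
  - employee 1 (Carol): dept_id=2 -> matches Research
  - employee 2 (Sam): dept_id=3 -> matches Security
  - employee 3 (Hank): dept_id=5 -> matches HR
  - employee 4 (Bob): dept_id=NULL, no match -> kept with NULL
  - employee 5 (Olivia): dept_id=2 -> matches Research
Match against employees (self):
  - employee 1 (Carol): manager_id=NULL -> NULL
  - employee 2 (Sam): manager_id=1 -> Carol
  - employee 3 (Hank): manager_id=1 -> Carol
  - employee 4 (Bob): manager_id=1 -> Carol
  - employee 5 (Olivia): manager_id=NULL -> NULL

SQL:
SELECT a.name, b.name AS department, c.name AS manager
FROM employees a
LEFT JOIN departments b ON a.dept_id = b.id
LEFT JOIN employees c ON a.manager_id = c.id

Result:
name   | department | manager
-------+------------+--------
Carol  | Research   | NULL   
Sam    | Security   | Carol  
Hank   | HR         | Carol  
Bob    | NULL       | Carol  
Olivia | Research   | NULL   


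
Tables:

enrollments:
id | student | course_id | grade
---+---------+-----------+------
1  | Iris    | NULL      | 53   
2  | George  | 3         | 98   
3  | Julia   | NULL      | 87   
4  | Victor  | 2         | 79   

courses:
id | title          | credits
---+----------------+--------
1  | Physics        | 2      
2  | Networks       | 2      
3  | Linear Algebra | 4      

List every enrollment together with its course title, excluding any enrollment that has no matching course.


INNER JOIN keeps only enrollments rows whose course_id matches an id in courses. Walk through each enrollment:
  - enrollment 1 (Iris): course_id=NULL, no match -> dropped
  - enrollment 2 (George): course_id=3 -> matches Linear Algebra
  - enrollment 3 (Julia): course_id=NULL, no match -> dropped
  - enrollment 4 (Victor): course_id=2 -> matches Networks
So 2 of 4 rows are dropped.

SQL:
SELECT a.student, b.title AS course
FROM enrollments a
INNER JOIN courses b ON a.course_id = b.id

Result:
student | course        
--------+---------------
George  | Linear Algebra
Victor  | Networks      


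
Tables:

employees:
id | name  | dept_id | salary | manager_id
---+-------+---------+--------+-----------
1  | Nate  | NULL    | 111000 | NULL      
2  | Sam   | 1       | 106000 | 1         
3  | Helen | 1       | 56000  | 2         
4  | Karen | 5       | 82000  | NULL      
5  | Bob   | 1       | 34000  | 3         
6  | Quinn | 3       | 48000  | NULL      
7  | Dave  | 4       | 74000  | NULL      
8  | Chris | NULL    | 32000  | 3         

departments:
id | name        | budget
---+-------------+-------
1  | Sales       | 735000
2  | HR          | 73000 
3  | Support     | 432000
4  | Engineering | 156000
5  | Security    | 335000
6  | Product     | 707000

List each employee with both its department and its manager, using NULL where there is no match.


Two LEFT JOINs from the same base table employees: one to departments via dept_id, one to employees itself via manager_id. Both are LEFT so every employee is preserved.
Match against departments:
  - employee 1 (Nate): dept_id=NULL, no match -> kept with NULL
  - employee 2 (Sam): dept_id=1 -> matches Sales
  - employee 3 (Helen): dept_id=1 -> matches Sales
  - employee 4 (Karen): dept_id=5 -> matches Security
  - employee 5 (Bob): dept_id=1 -> matches Sales
  - employee 6 (Quinn): dept_id=3 -> matches Support
  - employee 7 (Dave): dept_id=4 -> matches Engineering
  - employee 8 (Chris): dept_id=NULL, no match -> kept with NULL
Match against employees (self):
  - employee 1 (Nate): manager_id=NULL -> NULL
  - employee 2 (Sam): manager_id=1 -> Nate
  - employee 3 (Helen): manager_id=2 -> Sam
  - employee 4 (Karen): manager_id=NULL -> NULL
  - employee 5 (Bob): manager_id=3 -> Helen
  - employee 6 (Quinn): manager_id=NULL -> NULL
  - employee 7 (Dave): manager_id=NULL -> NULL
  - employee 8 (Chris): manager_id=3 -> Helen

SQL:
SELECT a.name, b.name AS department, c.name AS manager
FROM employees a
LEFT JOIN departments b ON a.dept_id = b.id
LEFT JOIN employees c ON a.manager_id = c.id

Result:
name  | department  | manager
------+-------------+--------
Nate  | NULL        | NULL   
Sam   | Sales       | Nate   
Helen | Sales       | Sam    
Karen | Security    | NULL   
Bob   | Sales       | Helen  
Quinn | Support     | NULL   
Dave  | Engineering | NULL   
Chris | NULL        | Helen  


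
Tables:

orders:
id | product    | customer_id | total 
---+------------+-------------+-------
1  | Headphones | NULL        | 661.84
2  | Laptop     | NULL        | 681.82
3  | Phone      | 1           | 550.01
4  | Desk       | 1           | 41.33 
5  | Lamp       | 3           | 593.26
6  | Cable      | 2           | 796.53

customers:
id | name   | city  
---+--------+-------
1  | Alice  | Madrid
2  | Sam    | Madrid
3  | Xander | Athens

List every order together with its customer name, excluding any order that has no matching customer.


INNER JOIN keeps only orders rows whose customer_id matches an id in customers. Walk through each order:
  - order 1 (Headphones): customer_id=NULL, no match -> dropped
  - order 2 (Laptop): customer_id=NULL, no match -> dropped
  - order 3 (Phone): customer_id=1 -> matches Alice
  - order 4 (Desk): customer_id=1 -> matches Alice
  - order 5 (Lamp): customer_id=3 -> matches Xander
  - order 6 (Cable): customer_id=2 -> matches Sam
So 2 of 6 rows are dropped.

SQL:
SELECT a.product, b.name AS customer
FROM orders a
INNER JOIN customers b ON a.customer_id = b.id

Result:
product | customer
--------+---------
Phone   | Alice   
Desk    | Alice   
Lamp    | Xander  
Cable   | Sam     


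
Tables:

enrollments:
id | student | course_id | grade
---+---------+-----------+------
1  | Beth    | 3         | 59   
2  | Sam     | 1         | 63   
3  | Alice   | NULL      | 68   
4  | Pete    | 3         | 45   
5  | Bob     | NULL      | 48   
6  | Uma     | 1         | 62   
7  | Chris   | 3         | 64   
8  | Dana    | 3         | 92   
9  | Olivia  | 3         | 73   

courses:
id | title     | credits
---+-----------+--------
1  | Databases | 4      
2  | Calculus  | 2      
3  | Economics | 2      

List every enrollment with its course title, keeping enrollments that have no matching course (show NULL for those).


LEFT JOIN keeps every row from enrollments (the left table); where course_id has no match in courses, the course columns become NULL. Walk through each enrollment:
  - enrollment 1 (Beth): course_id=3 -> matches Economics
  - enrollment 2 (Sam): course_id=1 -> matches Databases
  - enrollment 3 (Alice): course_id=NULL, no match -> kept with NULL
  - enrollment 4 (Pete): course_id=3 -> matches Economics
  - enrollment 5 (Bob): course_id=NULL, no match -> kept with NULL
  - enrollment 6 (Uma): course_id=1 -> matches Databases
  - enrollment 7 (Chris): course_id=3 -> matches Economics
  - enrollment 8 (Dana): course_id=3 -> matches Economics
  - enrollment 9 (Olivia): course_id=3 -> matches Economics
All 9 rows appear; 2 have NULL course.

SQL:
SELECT a.student, b.title AS course
FROM enrollments a
LEFT JOIN courses b ON a.course_id = b.id

Result:
student | course   
--------+----------
Beth    | Economics
Sam     | Databases
Alice   | NULL     
Pete    | Economics
Bob     | NULL     
Uma     | Databases
Chris   | Economics
Dana    | Economics
Olivia  | Economics


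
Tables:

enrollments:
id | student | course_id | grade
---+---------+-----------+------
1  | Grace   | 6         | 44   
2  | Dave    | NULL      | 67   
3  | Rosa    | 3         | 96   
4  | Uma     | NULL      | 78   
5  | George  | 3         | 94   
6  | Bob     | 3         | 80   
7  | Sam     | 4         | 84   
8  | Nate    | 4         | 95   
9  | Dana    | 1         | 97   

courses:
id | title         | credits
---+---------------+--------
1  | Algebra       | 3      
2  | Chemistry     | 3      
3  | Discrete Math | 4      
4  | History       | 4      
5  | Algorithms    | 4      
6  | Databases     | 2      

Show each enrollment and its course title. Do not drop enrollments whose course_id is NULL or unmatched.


LEFT JOIN keeps every row from enrollments (the left table); where course_id has no match in courses, the course columns become NULL. Walk through each enrollment:
  - enrollment 1 (Grace): course_id=6 -> matches Databases
  - enrollment 2 (Dave): course_id=NULL, no match -> kept with NULL
  - enrollment 3 (Rosa): course_id=3 -> matches Discrete Math
  - enrollment 4 (Uma): course_id=NULL, no match -> kept with NULL
  - enrollment 5 (George): course_id=3 -> matches Discrete Math
  - enrollment 6 (Bob): course_id=3 -> matches Discrete Math
  - enrollment 7 (Sam): course_id=4 -> matches History
  - enrollment 8 (Nate): course_id=4 -> matches History
  - enrollment 9 (Dana): course_id=1 -> matches Algebra
All 9 rows appear; 2 have NULL course.

SQL:
SELECT a.student, b.title AS course
FROM enrollments a
LEFT JOIN courses b ON a.course_id = b.id

Result:
student | course       
--------+--------------
Grace   | Databases    
Dave    | NULL         
Rosa    | Discrete Math
Uma     | NULL         
George  | Discrete Math
Bob     | Discrete Math
Sam     | History      
Nate    | History      
Dana    | Algebra      


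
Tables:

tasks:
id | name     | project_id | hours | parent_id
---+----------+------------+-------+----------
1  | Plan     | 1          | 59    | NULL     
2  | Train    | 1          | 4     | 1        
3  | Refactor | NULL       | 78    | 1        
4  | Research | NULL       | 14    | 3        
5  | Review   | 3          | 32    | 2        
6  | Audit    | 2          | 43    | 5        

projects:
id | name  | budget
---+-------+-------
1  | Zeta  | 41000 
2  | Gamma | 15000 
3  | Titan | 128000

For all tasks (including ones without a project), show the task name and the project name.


LEFT JOIN keeps every row from tasks (the left table); where project_id has no match in projects, the project columns become NULL. Walk through each task:
  - task 1 (Plan): project_id=1 -> matches Zeta
  - task 2 (Train): project_id=1 -> matches Zeta
  - task 3 (Refactor): project_id=NULL, no match -> kept with NULL
  - task 4 (Research): project_id=NULL, no match -> kept with NULL
  - task 5 (Review): project_id=3 -> matches Titan
  - task 6 (Audit): project_id=2 -> matches Gamma
All 6 rows appear; 2 have NULL project.

SQL:
SELECT a.name, b.name AS project
FROM tasks a
LEFT JOIN projects b ON a.project_id = b.id

Result:
name     | project
---------+--------
Plan     | Zeta   
Train    | Zeta   
Refactor | NULL   
Research | NULL   
Review   | Titan  
Audit    | Gamma  


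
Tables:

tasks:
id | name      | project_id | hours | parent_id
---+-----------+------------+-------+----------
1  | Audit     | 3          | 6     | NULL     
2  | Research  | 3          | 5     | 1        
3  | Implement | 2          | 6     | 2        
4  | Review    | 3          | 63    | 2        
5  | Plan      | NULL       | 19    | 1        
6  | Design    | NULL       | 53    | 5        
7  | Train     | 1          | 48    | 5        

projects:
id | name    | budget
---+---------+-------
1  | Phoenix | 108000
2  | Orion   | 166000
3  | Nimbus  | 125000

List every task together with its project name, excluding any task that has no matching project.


INNER JOIN keeps only tasks rows whose project_id matches an id in projects. Walk through each task:
  - task 1 (Audit): project_id=3 -> matches Nimbus
  - task 2 (Research): project_id=3 -> matches Nimbus
  - task 3 (Implement): project_id=2 -> matches Orion
  - task 4 (Review): project_id=3 -> matches Nimbus
  - task 5 (Plan): project_id=NULL, no match -> dropped
  - task 6 (Design): project_id=NULL, no match -> dropped
  - task 7 (Train): project_id=1 -> matches Phoenix
So 2 of 7 rows are dropped.

SQL:
SELECT a.name, b.name AS project
FROM tasks a
INNER JOIN projects b ON a.project_id = b.id

Result:
name      | project
----------+--------
Audit     | Nimbus 
Research  | Nimbus 
Implement | Orion  
Review    | Nimbus 
Train     | Phoenix
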